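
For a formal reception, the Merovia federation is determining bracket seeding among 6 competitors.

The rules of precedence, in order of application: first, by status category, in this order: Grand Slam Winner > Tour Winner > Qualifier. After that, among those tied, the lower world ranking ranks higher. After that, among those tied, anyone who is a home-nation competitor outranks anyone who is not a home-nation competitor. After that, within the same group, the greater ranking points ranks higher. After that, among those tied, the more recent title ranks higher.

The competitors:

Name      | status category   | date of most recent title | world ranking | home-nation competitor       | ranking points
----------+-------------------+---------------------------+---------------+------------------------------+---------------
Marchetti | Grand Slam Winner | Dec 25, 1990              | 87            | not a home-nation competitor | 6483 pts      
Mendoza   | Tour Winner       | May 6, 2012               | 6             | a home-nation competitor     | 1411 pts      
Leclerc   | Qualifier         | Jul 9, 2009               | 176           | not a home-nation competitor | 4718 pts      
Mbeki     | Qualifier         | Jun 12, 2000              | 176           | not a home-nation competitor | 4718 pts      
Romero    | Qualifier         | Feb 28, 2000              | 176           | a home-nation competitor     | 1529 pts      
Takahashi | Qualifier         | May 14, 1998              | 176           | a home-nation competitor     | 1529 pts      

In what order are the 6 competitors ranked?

Marchetti, Mendoza, Romero, Takahashi, Leclerc, Mbeki

By status category: Marchetti (Grand Slam Winner); then Mendoza (Tour Winner); then Romero, Takahashi, Leclerc and Mbeki (Qualifier).
Romero, Takahashi, Leclerc and Mbeki all have world ranking 176, so the next rule applies.
Among Romero, Takahashi, Leclerc and Mbeki, a home-nation competitor before not a home-nation competitor: Romero and Takahashi (a home-nation competitor) before Leclerc and Mbeki (not a home-nation competitor).
Romero and Takahashi both have ranking points 1529 pts, so the next rule applies.
Among Romero and Takahashi, by date of most recent title (later first): Romero (Feb 28, 2000) before Takahashi (May 14, 1998).
Leclerc and Mbeki both have ranking points 4718 pts, so the next rule applies.
Among Leclerc and Mbeki, by date of most recent title (later first): Leclerc (Jul 9, 2009) before Mbeki (Jun 12, 2000).
Full order: Marchetti, Mendoza, Romero, Takahashi, Leclerc, Mbeki.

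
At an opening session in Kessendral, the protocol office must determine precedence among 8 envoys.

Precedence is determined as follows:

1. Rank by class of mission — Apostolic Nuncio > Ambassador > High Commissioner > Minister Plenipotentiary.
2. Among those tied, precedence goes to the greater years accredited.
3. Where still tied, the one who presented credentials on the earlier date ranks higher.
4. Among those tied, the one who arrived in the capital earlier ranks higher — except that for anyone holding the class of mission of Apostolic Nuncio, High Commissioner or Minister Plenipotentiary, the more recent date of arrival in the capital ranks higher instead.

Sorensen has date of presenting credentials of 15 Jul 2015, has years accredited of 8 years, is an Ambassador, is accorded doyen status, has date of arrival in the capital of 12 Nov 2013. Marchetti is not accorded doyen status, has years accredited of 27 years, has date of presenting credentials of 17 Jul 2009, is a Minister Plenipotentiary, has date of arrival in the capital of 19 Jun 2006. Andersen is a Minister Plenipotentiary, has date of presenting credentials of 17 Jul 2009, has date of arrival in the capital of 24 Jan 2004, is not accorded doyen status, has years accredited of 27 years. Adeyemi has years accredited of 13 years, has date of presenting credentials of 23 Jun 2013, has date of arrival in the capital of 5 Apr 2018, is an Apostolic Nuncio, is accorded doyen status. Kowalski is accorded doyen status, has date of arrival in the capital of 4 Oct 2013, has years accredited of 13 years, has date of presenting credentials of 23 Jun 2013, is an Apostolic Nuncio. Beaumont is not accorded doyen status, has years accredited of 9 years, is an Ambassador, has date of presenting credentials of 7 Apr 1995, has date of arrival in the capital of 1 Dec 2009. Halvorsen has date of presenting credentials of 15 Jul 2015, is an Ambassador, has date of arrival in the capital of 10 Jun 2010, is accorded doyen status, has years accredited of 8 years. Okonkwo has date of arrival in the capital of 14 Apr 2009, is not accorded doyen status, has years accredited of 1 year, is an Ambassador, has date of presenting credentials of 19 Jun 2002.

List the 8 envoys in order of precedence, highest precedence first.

By class of mission: Adeyemi and Kowalski (Apostolic Nuncio); then Beaumont, Halvorsen, Sorensen and Okonkwo (Ambassador); then Marchetti and Andersen (Minister Plenipotentiary).
Adeyemi and Kowalski both have years accredited 13 years, so the next rule applies.
Adeyemi and Kowalski both have date of presenting credentials 23 Jun 2013, so the next rule applies.
Among Adeyemi and Kowalski, by date of arrival in the capital (later first) (reversed rule for this group): Adeyemi (5 Apr 2018) before Kowalski (4 Oct 2013).
Among Beaumont, Halvorsen, Sorensen and Okonkwo, by years accredited (higher first): Beaumont (9 years) before Halvorsen and Sorensen (8 years) before Okonkwo (1 year).
Halvorsen and Sorensen both have date of presenting credentials 15 Jul 2015, so the next rule applies.
Among Halvorsen and Sorensen, by date of arrival in the capital (earlier first): Halvorsen (10 Jun 2010) before Sorensen (12 Nov 2013).
Marchetti and Andersen both have years accredited 27 years, so the next rule applies.
Marchetti and Andersen both have date of presenting credentials 17 Jul 2009, so the next rule applies.
Among Marchetti and Andersen, by date of arrival in the capital (later first) (reversed rule for this group): Marchetti (19 Jun 2006) before Andersen (24 Jan 2004).
Full order: Adeyemi, Kowalski, Beaumont, Halvorsen, Sorensen, Okonkwo, Marchetti, Andersen.

Adeyemi, Kowalski, Beaumont, Halvorsen, Sorensen, Okonkwo, Marchetti, Andersen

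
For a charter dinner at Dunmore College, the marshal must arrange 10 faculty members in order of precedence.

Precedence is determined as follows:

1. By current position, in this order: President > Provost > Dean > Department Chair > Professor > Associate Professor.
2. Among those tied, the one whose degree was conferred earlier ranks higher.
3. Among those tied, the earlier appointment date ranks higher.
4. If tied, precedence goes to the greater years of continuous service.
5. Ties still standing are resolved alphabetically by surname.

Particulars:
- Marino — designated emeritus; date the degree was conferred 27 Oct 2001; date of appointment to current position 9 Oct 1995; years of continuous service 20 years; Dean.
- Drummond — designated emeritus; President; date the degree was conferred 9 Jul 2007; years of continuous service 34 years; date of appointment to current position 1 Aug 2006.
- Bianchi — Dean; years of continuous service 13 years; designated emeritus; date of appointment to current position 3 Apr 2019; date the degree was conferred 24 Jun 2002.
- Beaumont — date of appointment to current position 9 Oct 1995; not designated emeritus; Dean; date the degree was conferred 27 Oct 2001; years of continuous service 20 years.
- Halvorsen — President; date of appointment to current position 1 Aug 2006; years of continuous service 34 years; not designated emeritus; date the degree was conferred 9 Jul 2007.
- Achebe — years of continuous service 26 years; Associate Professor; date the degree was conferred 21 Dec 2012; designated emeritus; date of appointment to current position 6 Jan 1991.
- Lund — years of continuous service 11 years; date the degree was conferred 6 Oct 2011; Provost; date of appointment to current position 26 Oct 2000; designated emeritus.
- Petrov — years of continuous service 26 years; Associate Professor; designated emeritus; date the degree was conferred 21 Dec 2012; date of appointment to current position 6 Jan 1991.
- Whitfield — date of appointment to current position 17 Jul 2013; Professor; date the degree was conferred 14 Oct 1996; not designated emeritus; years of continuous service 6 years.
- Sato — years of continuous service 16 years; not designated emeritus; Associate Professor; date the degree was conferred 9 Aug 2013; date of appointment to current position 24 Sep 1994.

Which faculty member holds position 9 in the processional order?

Petrov

By current position: Drummond and Halvorsen (President); then Lund (Provost); then Beaumont, Marino and Bianchi (Dean); then Whitfield (Professor); then Achebe, Petrov and Sato (Associate Professor).
Drummond and Halvorsen both have date the degree was conferred 9 Jul 2007, so the next rule applies.
Drummond and Halvorsen both have date of appointment to current position 1 Aug 2006, so the next rule applies.
Drummond and Halvorsen both have years of continuous service 34 years, so the next rule applies.
Among Drummond and Halvorsen, alphabetically by surname: Drummond before Halvorsen.
Among Beaumont, Marino and Bianchi, by date the degree was conferred (earlier first): Beaumont and Marino (27 Oct 2001) before Bianchi (24 Jun 2002).
Beaumont and Marino both have date of appointment to current position 9 Oct 1995, so the next rule applies.
Beaumont and Marino both have years of continuous service 20 years, so the next rule applies.
Among Beaumont and Marino, alphabetically by surname: Beaumont before Marino.
Among Achebe, Petrov and Sato, by date the degree was conferred (earlier first): Achebe and Petrov (21 Dec 2012) before Sato (9 Aug 2013).
Achebe and Petrov both have date of appointment to current position 6 Jan 1991, so the next rule applies.
Achebe and Petrov both have years of continuous service 26 years, so the next rule applies.
Among Achebe and Petrov, alphabetically by surname: Achebe before Petrov.
Order: Drummond, Halvorsen, Lund, Beaumont, Marino, Bianchi, Whitfield, Achebe, Petrov, Sato.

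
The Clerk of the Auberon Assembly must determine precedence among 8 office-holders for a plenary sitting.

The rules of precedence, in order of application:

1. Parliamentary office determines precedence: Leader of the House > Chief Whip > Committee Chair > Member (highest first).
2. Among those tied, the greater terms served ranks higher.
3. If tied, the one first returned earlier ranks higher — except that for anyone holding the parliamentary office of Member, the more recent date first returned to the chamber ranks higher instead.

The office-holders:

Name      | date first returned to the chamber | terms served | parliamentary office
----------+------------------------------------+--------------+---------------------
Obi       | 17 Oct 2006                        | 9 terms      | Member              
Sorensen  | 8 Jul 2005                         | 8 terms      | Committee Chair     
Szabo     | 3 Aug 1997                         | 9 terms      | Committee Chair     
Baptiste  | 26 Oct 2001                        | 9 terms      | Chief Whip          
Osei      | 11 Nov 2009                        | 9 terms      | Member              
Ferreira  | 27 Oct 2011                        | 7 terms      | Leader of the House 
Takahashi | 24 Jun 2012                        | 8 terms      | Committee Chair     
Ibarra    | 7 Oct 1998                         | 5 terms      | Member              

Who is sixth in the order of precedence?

By parliamentary office: Ferreira (Leader of the House); then Baptiste (Chief Whip); then Szabo, Sorensen and Takahashi (Committee Chair); then Osei, Obi and Ibarra (Member).
Among Szabo, Sorensen and Takahashi, by terms served (higher first): Szabo (9 terms) before Sorensen and Takahashi (8 terms).
Among Sorensen and Takahashi, by date first returned to the chamber (earlier first): Sorensen (8 Jul 2005) before Takahashi (24 Jun 2012).
Among Osei, Obi and Ibarra, by terms served (higher first): Osei and Obi (9 terms) before Ibarra (5 terms).
Among Osei and Obi, by date first returned to the chamber (later first) (reversed rule for this group): Osei (11 Nov 2009) before Obi (17 Oct 2006).
Order: Ferreira, Baptiste, Szabo, Sorensen, Takahashi, Osei, Obi, Ibarra.

Osei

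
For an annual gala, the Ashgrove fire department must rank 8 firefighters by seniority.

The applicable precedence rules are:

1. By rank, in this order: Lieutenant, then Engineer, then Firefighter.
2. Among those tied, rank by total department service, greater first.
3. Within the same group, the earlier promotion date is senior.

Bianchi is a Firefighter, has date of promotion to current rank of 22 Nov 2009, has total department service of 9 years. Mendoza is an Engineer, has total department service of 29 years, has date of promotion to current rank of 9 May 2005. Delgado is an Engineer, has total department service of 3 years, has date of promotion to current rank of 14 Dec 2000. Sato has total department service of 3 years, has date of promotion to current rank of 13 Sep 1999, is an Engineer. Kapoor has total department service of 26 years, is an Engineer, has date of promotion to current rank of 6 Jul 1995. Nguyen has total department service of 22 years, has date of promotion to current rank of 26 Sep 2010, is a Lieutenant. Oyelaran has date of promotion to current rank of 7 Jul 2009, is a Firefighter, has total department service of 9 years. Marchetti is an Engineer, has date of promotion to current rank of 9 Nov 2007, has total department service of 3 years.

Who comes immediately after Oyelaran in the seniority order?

Bianchi

By rank: Nguyen (Lieutenant); then Mendoza, Kapoor, Sato, Delgado and Marchetti (Engineer); then Oyelaran and Bianchi (Firefighter).
Among Mendoza, Kapoor, Sato, Delgado and Marchetti, by total department service (higher first): Mendoza (29 years) before Kapoor (26 years) before Sato, Delgado and Marchetti (3 years).
Among Sato, Delgado and Marchetti, by date of promotion to current rank (earlier first): Sato (13 Sep 1999) before Delgado (14 Dec 2000) before Marchetti (9 Nov 2007).
Oyelaran and Bianchi both have total department service 9 years, so the next rule applies.
Among Oyelaran and Bianchi, by date of promotion to current rank (earlier first): Oyelaran (7 Jul 2009) before Bianchi (22 Nov 2009).
Order: Nguyen, Mendoza, Kapoor, Sato, Delgado, Marchetti, Oyelaran, Bianchi.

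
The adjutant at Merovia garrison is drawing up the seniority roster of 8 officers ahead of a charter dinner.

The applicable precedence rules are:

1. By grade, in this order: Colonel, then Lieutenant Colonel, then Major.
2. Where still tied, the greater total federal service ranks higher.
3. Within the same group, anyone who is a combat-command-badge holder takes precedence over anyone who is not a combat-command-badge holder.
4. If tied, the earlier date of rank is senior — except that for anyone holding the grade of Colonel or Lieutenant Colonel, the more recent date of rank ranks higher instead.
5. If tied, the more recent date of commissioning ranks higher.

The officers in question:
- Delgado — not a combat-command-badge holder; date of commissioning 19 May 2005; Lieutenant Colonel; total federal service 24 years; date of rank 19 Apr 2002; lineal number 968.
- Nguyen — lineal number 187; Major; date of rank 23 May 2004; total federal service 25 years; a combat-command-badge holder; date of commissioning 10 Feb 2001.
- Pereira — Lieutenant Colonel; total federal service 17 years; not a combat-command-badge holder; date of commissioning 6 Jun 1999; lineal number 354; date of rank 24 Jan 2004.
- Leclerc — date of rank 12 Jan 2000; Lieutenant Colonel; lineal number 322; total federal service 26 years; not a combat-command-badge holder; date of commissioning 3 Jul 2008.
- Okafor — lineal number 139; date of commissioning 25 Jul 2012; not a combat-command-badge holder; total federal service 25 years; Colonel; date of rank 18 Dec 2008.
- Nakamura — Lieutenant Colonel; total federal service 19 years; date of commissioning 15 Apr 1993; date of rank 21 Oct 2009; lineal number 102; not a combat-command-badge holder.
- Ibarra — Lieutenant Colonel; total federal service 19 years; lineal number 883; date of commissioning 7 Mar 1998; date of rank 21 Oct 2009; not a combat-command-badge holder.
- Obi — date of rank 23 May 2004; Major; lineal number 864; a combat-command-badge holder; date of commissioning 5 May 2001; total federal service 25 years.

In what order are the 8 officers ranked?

Okafor, Leclerc, Delgado, Ibarra, Nakamura, Pereira, Obi, Nguyen

By grade: Okafor (Colonel); then Leclerc, Delgado, Ibarra, Nakamura and Pereira (Lieutenant Colonel); then Obi and Nguyen (Major).
Among Leclerc, Delgado, Ibarra, Nakamura and Pereira, by total federal service (higher first): Leclerc (26 years) before Delgado (24 years) before Ibarra and Nakamura (19 years) before Pereira (17 years).
Ibarra and Nakamura are each not a combat-command-badge holder, so the next rule applies.
Ibarra and Nakamura both have date of rank 21 Oct 2009, so the next rule applies.
Among Ibarra and Nakamura, by date of commissioning (later first): Ibarra (7 Mar 1998) before Nakamura (15 Apr 1993).
Obi and Nguyen both have total federal service 25 years, so the next rule applies.
Obi and Nguyen are each a combat-command-badge holder, so the next rule applies.
Obi and Nguyen both have date of rank 23 May 2004, so the next rule applies.
Among Obi and Nguyen, by date of commissioning (later first): Obi (5 May 2001) before Nguyen (10 Feb 2001).
Full order: Okafor, Leclerc, Delgado, Ibarra, Nakamura, Pereira, Obi, Nguyen.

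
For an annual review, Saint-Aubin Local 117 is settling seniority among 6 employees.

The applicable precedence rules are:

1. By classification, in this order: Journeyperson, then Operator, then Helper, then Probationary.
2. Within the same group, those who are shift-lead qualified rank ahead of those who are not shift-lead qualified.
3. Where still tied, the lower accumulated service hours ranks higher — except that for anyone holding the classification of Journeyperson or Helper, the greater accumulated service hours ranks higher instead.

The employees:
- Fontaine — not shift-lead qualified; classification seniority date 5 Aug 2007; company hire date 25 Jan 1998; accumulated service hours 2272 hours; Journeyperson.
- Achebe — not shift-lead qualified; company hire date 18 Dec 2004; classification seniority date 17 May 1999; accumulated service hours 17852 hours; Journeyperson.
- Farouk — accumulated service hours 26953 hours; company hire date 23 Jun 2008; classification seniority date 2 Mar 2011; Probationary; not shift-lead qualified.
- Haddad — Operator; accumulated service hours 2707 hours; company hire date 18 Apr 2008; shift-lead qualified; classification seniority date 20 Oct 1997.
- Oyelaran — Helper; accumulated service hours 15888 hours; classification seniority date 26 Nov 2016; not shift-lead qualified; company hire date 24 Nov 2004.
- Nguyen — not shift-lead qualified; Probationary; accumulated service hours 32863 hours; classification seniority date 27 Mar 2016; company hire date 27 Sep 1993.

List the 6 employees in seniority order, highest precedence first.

Achebe, Fontaine, Haddad, Oyelaran, Farouk, Nguyen

By classification: Achebe and Fontaine (Journeyperson); then Haddad (Operator); then Oyelaran (Helper); then Farouk and Nguyen (Probationary).
Achebe and Fontaine are each not shift-lead qualified, so the next rule applies.
Among Achebe and Fontaine, by accumulated service hours (higher first) (reversed rule for this group): Achebe (17852 hours) before Fontaine (2272 hours).
Farouk and Nguyen are each not shift-lead qualified, so the next rule applies.
Among Farouk and Nguyen, by accumulated service hours (lower first): Farouk (26953 hours) before Nguyen (32863 hours).
Full order: Achebe, Fontaine, Haddad, Oyelaran, Farouk, Nguyen.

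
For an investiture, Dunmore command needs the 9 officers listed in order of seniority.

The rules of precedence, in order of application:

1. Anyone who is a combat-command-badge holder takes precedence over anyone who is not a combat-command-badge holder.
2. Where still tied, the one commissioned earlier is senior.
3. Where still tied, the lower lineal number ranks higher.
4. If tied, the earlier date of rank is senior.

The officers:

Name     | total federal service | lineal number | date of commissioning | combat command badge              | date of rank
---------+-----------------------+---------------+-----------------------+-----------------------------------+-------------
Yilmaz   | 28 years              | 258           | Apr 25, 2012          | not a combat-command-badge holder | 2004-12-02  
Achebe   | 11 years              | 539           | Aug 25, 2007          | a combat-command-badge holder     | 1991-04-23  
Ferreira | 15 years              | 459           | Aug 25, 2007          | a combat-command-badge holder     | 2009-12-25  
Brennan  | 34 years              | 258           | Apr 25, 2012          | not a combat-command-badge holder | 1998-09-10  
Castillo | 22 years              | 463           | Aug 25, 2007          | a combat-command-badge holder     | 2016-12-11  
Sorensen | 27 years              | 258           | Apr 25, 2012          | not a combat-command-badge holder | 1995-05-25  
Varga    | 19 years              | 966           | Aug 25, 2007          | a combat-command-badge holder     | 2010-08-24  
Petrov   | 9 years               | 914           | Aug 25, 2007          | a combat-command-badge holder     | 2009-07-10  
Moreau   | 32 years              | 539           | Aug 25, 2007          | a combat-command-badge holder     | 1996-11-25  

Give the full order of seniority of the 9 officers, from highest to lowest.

By the first rule: Ferreira, Castillo, Achebe, Moreau, Petrov and Varga (each a combat-command-badge holder); then Sorensen, Brennan and Yilmaz (each not a combat-command-badge holder).
Ferreira, Castillo, Achebe, Moreau, Petrov and Varga all have date of commissioning Aug 25, 2007, so the next rule applies.
Among Ferreira, Castillo, Achebe, Moreau, Petrov and Varga, by lineal number (lower first): Ferreira (459) before Castillo (463) before Achebe and Moreau (539) before Petrov (914) before Varga (966).
Among Achebe and Moreau, by date of rank (earlier first): Achebe (1991-04-23) before Moreau (1996-11-25).
Sorensen, Brennan and Yilmaz all have date of commissioning Apr 25, 2012, so the next rule applies.
Sorensen, Brennan and Yilmaz all have lineal number 258, so the next rule applies.
Among Sorensen, Brennan and Yilmaz, by date of rank (earlier first): Sorensen (1995-05-25) before Brennan (1998-09-10) before Yilmaz (2004-12-02).
Full order: Ferreira, Castillo, Achebe, Moreau, Petrov, Varga, Sorensen, Brennan, Yilmaz.

Ferreira, Castillo, Achebe, Moreau, Petrov, Varga, Sorensen, Brennan, Yilmaz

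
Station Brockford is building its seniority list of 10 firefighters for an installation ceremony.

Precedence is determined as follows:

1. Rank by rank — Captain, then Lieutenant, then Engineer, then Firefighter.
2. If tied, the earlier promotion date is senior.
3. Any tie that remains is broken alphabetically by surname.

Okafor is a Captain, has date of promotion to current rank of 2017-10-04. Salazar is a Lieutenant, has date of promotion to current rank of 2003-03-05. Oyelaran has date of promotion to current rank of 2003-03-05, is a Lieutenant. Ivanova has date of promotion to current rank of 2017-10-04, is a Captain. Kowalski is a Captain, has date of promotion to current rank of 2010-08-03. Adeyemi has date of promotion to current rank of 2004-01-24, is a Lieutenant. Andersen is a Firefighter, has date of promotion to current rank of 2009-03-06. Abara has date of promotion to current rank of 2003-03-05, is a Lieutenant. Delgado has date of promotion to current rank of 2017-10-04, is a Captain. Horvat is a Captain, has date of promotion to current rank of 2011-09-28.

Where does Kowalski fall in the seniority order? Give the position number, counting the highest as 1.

By rank: Kowalski, Horvat, Delgado, Ivanova and Okafor (Captain); then Abara, Oyelaran, Salazar and Adeyemi (Lieutenant); then Andersen (Firefighter).
Among Kowalski, Horvat, Delgado, Ivanova and Okafor, by date of promotion to current rank (earlier first): Kowalski (2010-08-03) before Horvat (2011-09-28) before Delgado, Ivanova and Okafor (2017-10-04).
Among Delgado, Ivanova and Okafor, alphabetically by surname: Delgado before Ivanova before Okafor.
Among Abara, Oyelaran, Salazar and Adeyemi, by date of promotion to current rank (earlier first): Abara, Oyelaran and Salazar (2003-03-05) before Adeyemi (2004-01-24).
Among Abara, Oyelaran and Salazar, alphabetically by surname: Abara before Oyelaran before Salazar.
Order: Kowalski, Horvat, Delgado, Ivanova, Okafor, Abara, Oyelaran, Salazar, Adeyemi, Andersen. So position 1.

1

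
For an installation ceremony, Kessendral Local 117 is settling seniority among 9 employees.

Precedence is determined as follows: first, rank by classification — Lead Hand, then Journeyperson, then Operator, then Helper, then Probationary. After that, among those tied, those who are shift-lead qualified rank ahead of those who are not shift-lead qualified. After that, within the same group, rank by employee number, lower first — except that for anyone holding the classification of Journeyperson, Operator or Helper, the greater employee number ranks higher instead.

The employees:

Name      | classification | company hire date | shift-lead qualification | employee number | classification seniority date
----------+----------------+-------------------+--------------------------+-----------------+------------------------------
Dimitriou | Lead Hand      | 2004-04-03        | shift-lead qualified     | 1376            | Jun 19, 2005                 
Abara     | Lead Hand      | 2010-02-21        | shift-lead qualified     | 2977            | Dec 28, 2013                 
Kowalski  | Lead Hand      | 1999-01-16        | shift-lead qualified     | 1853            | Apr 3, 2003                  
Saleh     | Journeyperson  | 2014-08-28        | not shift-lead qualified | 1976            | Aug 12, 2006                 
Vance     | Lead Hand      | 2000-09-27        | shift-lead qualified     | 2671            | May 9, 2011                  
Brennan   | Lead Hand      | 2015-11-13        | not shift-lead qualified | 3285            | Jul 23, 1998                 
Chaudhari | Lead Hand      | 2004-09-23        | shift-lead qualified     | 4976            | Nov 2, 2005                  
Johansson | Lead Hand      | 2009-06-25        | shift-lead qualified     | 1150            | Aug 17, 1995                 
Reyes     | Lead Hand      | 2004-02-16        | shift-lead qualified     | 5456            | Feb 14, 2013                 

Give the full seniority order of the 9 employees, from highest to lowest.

Johansson, Dimitriou, Kowalski, Vance, Abara, Chaudhari, Reyes, Brennan, Saleh

By classification: Johansson, Dimitriou, Kowalski, Vance, Abara, Chaudhari, Reyes and Brennan (Lead Hand); then Saleh (Journeyperson).
Among Johansson, Dimitriou, Kowalski, Vance, Abara, Chaudhari, Reyes and Brennan, shift-lead qualified before not shift-lead qualified: Johansson, Dimitriou, Kowalski, Vance, Abara, Chaudhari and Reyes (shift-lead qualified) before Brennan (not shift-lead qualified).
Among Johansson, Dimitriou, Kowalski, Vance, Abara, Chaudhari and Reyes, by employee number (lower first): Johansson (1150) before Dimitriou (1376) before Kowalski (1853) before Vance (2671) before Abara (2977) before Chaudhari (4976) before Reyes (5456).
Full order: Johansson, Dimitriou, Kowalski, Vance, Abara, Chaudhari, Reyes, Brennan, Saleh.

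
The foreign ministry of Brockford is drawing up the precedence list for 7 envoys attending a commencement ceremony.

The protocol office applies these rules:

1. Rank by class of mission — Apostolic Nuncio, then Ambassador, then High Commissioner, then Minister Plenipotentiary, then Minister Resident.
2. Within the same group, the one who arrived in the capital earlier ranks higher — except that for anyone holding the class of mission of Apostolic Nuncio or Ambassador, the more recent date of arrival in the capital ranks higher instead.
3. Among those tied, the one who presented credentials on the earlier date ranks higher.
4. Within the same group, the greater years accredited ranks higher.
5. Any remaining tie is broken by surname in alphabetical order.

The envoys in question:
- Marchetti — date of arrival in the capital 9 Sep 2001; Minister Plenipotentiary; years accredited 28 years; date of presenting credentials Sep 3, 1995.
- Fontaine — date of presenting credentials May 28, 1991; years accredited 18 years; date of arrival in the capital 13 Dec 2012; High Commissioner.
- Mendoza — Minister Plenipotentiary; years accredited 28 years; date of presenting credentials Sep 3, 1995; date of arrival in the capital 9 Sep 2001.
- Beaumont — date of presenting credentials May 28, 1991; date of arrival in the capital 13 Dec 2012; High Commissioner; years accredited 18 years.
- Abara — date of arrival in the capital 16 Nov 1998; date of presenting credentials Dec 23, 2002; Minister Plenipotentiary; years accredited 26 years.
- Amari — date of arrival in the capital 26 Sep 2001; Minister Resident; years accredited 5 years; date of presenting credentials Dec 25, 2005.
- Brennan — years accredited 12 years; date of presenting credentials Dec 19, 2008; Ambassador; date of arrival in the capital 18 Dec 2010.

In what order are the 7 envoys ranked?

By class of mission: Brennan (Ambassador); then Beaumont and Fontaine (High Commissioner); then Abara, Marchetti and Mendoza (Minister Plenipotentiary); then Amari (Minister Resident).
Beaumont and Fontaine both have date of arrival in the capital 13 Dec 2012, so the next rule applies.
Beaumont and Fontaine both have date of presenting credentials May 28, 1991, so the next rule applies.
Beaumont and Fontaine both have years accredited 18 years, so the next rule applies.
Among Beaumont and Fontaine, alphabetically by surname: Beaumont before Fontaine.
Among Abara, Marchetti and Mendoza, by date of arrival in the capital (earlier first): Abara (16 Nov 1998) before Marchetti and Mendoza (9 Sep 2001).
Marchetti and Mendoza both have date of presenting credentials Sep 3, 1995, so the next rule applies.
Marchetti and Mendoza both have years accredited 28 years, so the next rule applies.
Among Marchetti and Mendoza, alphabetically by surname: Marchetti before Mendoza.
Full order: Brennan, Beaumont, Fontaine, Abara, Marchetti, Mendoza, Amari.

Brennan, Beaumont, Fontaine, Abara, Marchetti, Mendoza, Amari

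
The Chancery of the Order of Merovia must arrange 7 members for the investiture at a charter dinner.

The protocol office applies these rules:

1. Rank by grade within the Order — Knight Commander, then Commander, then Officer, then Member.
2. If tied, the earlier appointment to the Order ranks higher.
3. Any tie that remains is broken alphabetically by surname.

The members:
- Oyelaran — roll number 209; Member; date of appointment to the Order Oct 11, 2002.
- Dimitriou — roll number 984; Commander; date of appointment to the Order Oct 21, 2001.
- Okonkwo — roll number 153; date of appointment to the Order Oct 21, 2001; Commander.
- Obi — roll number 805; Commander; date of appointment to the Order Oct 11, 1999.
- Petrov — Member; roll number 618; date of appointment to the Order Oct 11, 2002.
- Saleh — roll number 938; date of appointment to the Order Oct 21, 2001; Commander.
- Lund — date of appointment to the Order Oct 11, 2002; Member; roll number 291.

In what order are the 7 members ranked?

By grade within the Order: Obi, Dimitriou, Okonkwo and Saleh (Commander); then Lund, Oyelaran and Petrov (Member).
Among Obi, Dimitriou, Okonkwo and Saleh, by date of appointment to the Order (earlier first): Obi (Oct 11, 1999) before Dimitriou, Okonkwo and Saleh (Oct 21, 2001).
Among Dimitriou, Okonkwo and Saleh, alphabetically by surname: Dimitriou before Okonkwo before Saleh.
Lund, Oyelaran and Petrov all have date of appointment to the Order Oct 11, 2002, so the next rule applies.
Among Lund, Oyelaran and Petrov, alphabetically by surname: Lund before Oyelaran before Petrov.
Full order: Obi, Dimitriou, Okonkwo, Saleh, Lund, Oyelaran, Petrov.

Obi, Dimitriou, Okonkwo, Saleh, Lund, Oyelaran, Petrov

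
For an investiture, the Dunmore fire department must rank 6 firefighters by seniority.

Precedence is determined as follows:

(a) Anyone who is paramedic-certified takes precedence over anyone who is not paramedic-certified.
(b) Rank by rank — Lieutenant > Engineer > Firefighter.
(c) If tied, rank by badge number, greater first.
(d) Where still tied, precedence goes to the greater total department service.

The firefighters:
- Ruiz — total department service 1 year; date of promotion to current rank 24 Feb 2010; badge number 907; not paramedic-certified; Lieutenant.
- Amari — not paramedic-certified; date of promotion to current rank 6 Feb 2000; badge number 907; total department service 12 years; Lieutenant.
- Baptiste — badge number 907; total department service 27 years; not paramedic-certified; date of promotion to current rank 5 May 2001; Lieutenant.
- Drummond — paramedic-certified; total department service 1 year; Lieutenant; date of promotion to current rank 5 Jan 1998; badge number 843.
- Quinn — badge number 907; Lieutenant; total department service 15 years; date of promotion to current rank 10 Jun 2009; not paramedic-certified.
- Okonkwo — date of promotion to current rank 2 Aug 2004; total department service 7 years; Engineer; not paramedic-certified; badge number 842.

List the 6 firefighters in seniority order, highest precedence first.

By the first rule: Drummond (paramedic-certified); then Baptiste, Quinn, Amari, Ruiz and Okonkwo (each not paramedic-certified).
Among Baptiste, Quinn, Amari, Ruiz and Okonkwo, by rank: Baptiste, Quinn, Amari and Ruiz (Lieutenant) before Okonkwo (Engineer).
Baptiste, Quinn, Amari and Ruiz all have badge number 907, so the next rule applies.
Among Baptiste, Quinn, Amari and Ruiz, by total department service (higher first): Baptiste (27 years) before Quinn (15 years) before Amari (12 years) before Ruiz (1 year).
Full order: Drummond, Baptiste, Quinn, Amari, Ruiz, Okonkwo.

Drummond, Baptiste, Quinn, Amari, Ruiz, Okonkwo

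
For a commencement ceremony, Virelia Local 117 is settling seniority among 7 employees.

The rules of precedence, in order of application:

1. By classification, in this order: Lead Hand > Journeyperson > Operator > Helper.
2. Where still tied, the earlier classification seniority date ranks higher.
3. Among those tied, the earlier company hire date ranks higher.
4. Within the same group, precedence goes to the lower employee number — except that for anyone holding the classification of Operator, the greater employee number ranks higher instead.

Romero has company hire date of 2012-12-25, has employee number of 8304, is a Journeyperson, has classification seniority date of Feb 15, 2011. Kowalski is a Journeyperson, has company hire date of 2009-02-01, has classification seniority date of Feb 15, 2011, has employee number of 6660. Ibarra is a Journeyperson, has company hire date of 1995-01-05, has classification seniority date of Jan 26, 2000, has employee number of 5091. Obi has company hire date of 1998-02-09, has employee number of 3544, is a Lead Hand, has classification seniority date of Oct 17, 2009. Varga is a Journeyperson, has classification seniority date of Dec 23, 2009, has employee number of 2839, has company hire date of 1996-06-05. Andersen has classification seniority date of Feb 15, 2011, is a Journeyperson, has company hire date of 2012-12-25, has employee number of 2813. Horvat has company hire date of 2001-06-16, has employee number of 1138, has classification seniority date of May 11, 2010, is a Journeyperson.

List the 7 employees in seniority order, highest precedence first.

By classification: Obi (Lead Hand); then Ibarra, Varga, Horvat, Kowalski, Andersen and Romero (Journeyperson).
Among Ibarra, Varga, Horvat, Kowalski, Andersen and Romero, by classification seniority date (earlier first): Ibarra (Jan 26, 2000) before Varga (Dec 23, 2009) before Horvat (May 11, 2010) before Kowalski, Andersen and Romero (Feb 15, 2011).
Among Kowalski, Andersen and Romero, by company hire date (earlier first): Kowalski (2009-02-01) before Andersen and Romero (2012-12-25).
Among Andersen and Romero, by employee number (lower first): Andersen (2813) before Romero (8304).
Full order: Obi, Ibarra, Varga, Horvat, Kowalski, Andersen, Romero.

Obi, Ibarra, Varga, Horvat, Kowalski, Andersen, Romero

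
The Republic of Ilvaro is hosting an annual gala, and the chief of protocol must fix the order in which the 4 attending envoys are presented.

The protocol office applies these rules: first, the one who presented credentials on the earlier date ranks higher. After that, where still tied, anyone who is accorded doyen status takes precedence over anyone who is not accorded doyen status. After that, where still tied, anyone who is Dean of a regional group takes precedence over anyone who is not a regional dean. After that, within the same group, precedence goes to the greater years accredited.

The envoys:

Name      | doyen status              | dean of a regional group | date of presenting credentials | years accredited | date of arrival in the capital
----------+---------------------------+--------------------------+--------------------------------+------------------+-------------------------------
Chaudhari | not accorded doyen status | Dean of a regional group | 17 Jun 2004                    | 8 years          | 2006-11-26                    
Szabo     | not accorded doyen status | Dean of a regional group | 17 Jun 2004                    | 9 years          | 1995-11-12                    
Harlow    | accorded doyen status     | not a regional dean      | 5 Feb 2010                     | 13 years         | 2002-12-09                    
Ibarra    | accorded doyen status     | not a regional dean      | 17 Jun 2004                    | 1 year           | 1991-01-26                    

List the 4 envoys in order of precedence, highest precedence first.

By date of presenting credentials (earlier first): Ibarra, Szabo and Chaudhari (each 17 Jun 2004); then Harlow (5 Feb 2010).
Among Ibarra, Szabo and Chaudhari, accorded doyen status before not accorded doyen status: Ibarra (accorded doyen status) before Szabo and Chaudhari (not accorded doyen status).
Szabo and Chaudhari are each Dean of a regional group, so the next rule applies.
Among Szabo and Chaudhari, by years accredited (higher first): Szabo (9 years) before Chaudhari (8 years).
Full order: Ibarra, Szabo, Chaudhari, Harlow.

Ibarra, Szabo, Chaudhari, Harlow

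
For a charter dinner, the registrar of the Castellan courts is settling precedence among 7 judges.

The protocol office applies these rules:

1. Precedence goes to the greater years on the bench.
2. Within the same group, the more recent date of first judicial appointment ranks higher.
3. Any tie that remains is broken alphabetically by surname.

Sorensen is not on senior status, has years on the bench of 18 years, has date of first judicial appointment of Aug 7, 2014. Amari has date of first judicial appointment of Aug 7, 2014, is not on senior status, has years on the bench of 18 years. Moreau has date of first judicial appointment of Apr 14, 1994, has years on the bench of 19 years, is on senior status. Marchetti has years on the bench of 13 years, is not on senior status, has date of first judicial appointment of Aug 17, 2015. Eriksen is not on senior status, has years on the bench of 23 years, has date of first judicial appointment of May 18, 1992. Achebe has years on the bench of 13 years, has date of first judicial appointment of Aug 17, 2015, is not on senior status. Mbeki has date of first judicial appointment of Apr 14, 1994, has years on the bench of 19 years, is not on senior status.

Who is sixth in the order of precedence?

By years on the bench (higher first): Eriksen (23 years); then Mbeki and Moreau (both 19 years); then Amari and Sorensen (both 18 years); then Achebe and Marchetti (both 13 years).
Mbeki and Moreau both have date of first judicial appointment Apr 14, 1994, so the next rule applies.
Among Mbeki and Moreau, alphabetically by surname: Mbeki before Moreau.
Amari and Sorensen both have date of first judicial appointment Aug 7, 2014, so the next rule applies.
Among Amari and Sorensen, alphabetically by surname: Amari before Sorensen.
Achebe and Marchetti both have date of first judicial appointment Aug 17, 2015, so the next rule applies.
Among Achebe and Marchetti, alphabetically by surname: Achebe before Marchetti.
Order: Eriksen, Mbeki, Moreau, Amari, Sorensen, Achebe, Marchetti.

Achebe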